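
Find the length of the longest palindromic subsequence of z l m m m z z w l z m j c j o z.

Using dp[i][j] = 2 + dp[i+1][j−1] if the ends match, else max(dp[i+1][j], dp[i][j−1]):
dp[1][16] = 7. A witness is zmzlzmz at positions 1,5,6,9,10,11,16.

7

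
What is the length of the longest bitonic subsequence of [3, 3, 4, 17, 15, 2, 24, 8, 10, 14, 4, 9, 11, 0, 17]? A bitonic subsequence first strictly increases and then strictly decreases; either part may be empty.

7

Let inc[i] be the LIS ending at i and dec[i] the longest strictly decreasing subsequence starting at i. inc = [1, 1, 2, 3, 3, 1, 4, 3, 4, 5, 2, 4, 5, 1, 6], dec = [3, 3, 3, 5, 4, 2, 4, 3, 3, 3, 2, 2, 2, 1, 1].
max_i inc[i]+dec[i]−1 = 7, with one witness 3, 4, 17, 15, 14, 11, 0.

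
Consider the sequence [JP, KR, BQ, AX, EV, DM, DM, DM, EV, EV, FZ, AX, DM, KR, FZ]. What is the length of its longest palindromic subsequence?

One longest palindromic subsequence is KR AX EV DM DM DM EV AX KR (positions 2,4,5,6,7,8,10,12,14); it reads the same forward and backward, and the interval DP gives dp[1][15] = 9.

9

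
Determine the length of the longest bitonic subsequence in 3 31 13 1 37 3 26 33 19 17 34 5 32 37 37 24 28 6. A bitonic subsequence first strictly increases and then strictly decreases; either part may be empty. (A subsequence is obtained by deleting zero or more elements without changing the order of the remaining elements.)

8

Let inc[i] be the LIS ending at i and dec[i] the longest strictly decreasing subsequence starting at i. inc = [1, 2, 2, 1, 3, 2, 3, 4, 3, 3, 5, 3, 4, 6, 6, 4, 5, 4], dec = [2, 5, 2, 1, 5, 1, 4, 4, 3, 2, 4, 1, 3, 3, 3, 2, 2, 1].
max_i inc[i]+dec[i]−1 = 8, with one witness 3, 13, 26, 33, 34, 32, 28, 6.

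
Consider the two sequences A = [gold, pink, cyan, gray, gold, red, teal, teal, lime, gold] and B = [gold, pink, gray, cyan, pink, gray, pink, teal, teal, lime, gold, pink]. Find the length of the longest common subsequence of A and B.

Backtracking the LCS table gives one alignment: gold (A1,B1) → pink (A2,B2) → cyan (A3,B4) → gray (A4,B6) → teal (A7,B8) → teal (A8,B9) → lime (A9,B10) → gold (A10,B11).
So the longest common subsequence has length 8.

8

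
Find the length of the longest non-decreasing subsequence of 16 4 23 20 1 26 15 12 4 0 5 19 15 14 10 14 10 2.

Let dp[i] be the longest non-decreasing subsequence ending at position i. Then dp = [1, 1, 2, 2, 1, 3, 2, 2, 2, 1, 3, 4, 4, 4, 4, 5, 5, 2].
The maximum is 5; one witness is 4, 4, 5, 14, 14 at positions 2,9,11,14,16.

5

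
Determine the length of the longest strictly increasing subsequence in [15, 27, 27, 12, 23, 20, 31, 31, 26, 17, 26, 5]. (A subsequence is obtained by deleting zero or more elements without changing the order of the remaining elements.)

Let dp[i] be the longest increasing subsequence ending at position i. Then dp = [1, 2, 2, 1, 2, 2, 3, 3, 3, 2, 3, 1].
The maximum is 3; one witness is 15, 27, 31 at positions 1,2,7.

3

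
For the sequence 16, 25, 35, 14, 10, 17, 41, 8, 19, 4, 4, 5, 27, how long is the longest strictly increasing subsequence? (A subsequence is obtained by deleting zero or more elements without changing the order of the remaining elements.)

Let dp[i] be the longest increasing subsequence ending at position i. Then dp = [1, 2, 3, 1, 1, 2, 4, 1, 3, 1, 1, 2, 4].
The maximum is 4; one witness is 16, 25, 35, 41 at positions 1,2,3,7.

4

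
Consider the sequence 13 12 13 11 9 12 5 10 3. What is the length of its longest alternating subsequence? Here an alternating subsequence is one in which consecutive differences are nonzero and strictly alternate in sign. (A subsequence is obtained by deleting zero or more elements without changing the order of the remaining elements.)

8

A longest alternating subsequence is 13, 12, 13, 11, 12, 5, 10, 3 (positions 1,2,3,4,6,7,8,9); its 7 consecutive differences strictly alternate in sign, and length 8 is optimal.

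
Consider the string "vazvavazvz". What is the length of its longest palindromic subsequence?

Using dp[i][j] = 2 + dp[i+1][j−1] if the ends match, else max(dp[i+1][j], dp[i][j−1]):
dp[1][10] = 7. A witness is zvavavz at positions 3,4,5,6,7,9,10.

7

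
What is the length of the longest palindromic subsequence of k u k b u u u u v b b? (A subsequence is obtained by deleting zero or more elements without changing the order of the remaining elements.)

6

Using dp[i][j] = 2 + dp[i+1][j−1] if the ends match, else max(dp[i+1][j], dp[i][j−1]):
dp[1][11] = 6. A witness is buuuub at positions 4,5,6,7,8,11.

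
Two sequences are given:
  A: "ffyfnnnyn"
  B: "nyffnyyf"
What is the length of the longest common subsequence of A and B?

Backtracking the LCS table gives one alignment: f (A1,B3) → f (A2,B4) → y (A3,B7) → f (A4,B8).
So the longest common subsequence has length 4.

4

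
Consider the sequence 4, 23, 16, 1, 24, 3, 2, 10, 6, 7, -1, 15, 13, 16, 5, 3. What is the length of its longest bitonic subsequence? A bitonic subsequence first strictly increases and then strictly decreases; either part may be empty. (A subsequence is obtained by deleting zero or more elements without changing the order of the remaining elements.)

8

Let inc[i] be the LIS ending at i and dec[i] the longest strictly decreasing subsequence starting at i. inc = [1, 2, 2, 1, 3, 2, 2, 3, 3, 4, 1, 5, 5, 6, 3, 3], dec = [4, 6, 5, 2, 5, 3, 2, 4, 3, 3, 1, 4, 3, 3, 2, 1].
max_i inc[i]+dec[i]−1 = 8, with one witness 1, 3, 6, 7, 15, 13, 5, 3.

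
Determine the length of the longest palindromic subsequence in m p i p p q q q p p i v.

9

Using dp[i][j] = 2 + dp[i+1][j−1] if the ends match, else max(dp[i+1][j], dp[i][j−1]):
dp[1][12] = 9. A witness is ippqqqppi at positions 3,4,5,6,7,8,9,10,11.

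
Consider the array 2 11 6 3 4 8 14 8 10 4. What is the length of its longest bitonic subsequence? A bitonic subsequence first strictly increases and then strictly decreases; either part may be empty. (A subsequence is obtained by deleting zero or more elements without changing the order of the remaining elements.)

Let inc[i] be the LIS ending at i and dec[i] the longest strictly decreasing subsequence starting at i. inc = [1, 2, 2, 2, 3, 4, 5, 4, 5, 3], dec = [1, 3, 2, 1, 1, 2, 3, 2, 2, 1].
max_i inc[i]+dec[i]−1 = 7, with one witness 2, 3, 4, 8, 14, 10, 4.

7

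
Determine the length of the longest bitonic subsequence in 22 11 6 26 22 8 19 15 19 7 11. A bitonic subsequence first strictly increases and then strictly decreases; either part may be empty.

Let inc[i] be the LIS ending at i and dec[i] the longest strictly decreasing subsequence starting at i. inc = [1, 1, 1, 2, 2, 2, 3, 3, 4, 2, 3], dec = [4, 3, 1, 5, 4, 2, 3, 2, 2, 1, 1].
max_i inc[i]+dec[i]−1 = 6, with one witness 22, 26, 22, 19, 15, 11.

6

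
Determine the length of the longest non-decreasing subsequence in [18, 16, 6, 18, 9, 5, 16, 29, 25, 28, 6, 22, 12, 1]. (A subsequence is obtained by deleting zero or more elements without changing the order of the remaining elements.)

One longest non-decreasing subsequence is 6, 9, 16, 25, 28 (positions 3,5,7,9,10), of length 5; no longer one exists.

5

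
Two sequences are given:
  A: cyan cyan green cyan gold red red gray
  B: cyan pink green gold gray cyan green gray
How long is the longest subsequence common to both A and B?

Backtracking the LCS table gives one alignment: cyan (A1,B1) → cyan (A2,B6) → green (A3,B7) → gray (A8,B8).
So the longest common subsequence has length 4.

4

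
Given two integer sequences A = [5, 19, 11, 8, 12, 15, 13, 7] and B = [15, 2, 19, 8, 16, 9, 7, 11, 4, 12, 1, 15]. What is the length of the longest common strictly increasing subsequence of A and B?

3

For each value that appears in both, track the longest common increasing run ending there.
The best achievable length is 3; one witness is 8, 12, 15 (A-positions 4,5,6, B-positions 4,10,12).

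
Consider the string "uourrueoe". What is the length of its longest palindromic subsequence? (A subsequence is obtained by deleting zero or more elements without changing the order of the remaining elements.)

6

Using dp[i][j] = 2 + dp[i+1][j−1] if the ends match, else max(dp[i+1][j], dp[i][j−1]):
dp[1][9] = 6. A witness is ourruo at positions 2,3,4,5,6,8.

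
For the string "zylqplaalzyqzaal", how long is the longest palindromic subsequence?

9

One longest palindromic subsequence is laazqzaal (positions 3,7,8,10,12,13,14,15,16); it reads the same forward and backward, and the interval DP gives dp[1][16] = 9.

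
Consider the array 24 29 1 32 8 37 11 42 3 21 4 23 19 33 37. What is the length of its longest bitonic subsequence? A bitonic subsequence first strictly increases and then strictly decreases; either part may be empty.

One longest bitonic subsequence is 24, 29, 32, 37, 42, 23, 19 (positions 1,2,4,6,8,12,13): it rises to 42 then falls. Length 7 is optimal.

7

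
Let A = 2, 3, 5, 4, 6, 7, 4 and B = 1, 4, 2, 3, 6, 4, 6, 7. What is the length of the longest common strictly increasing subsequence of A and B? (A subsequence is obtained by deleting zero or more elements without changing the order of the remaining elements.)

5

For each value that appears in both, track the longest common increasing run ending there.
The best achievable length is 5; one witness is 2, 3, 4, 6, 7 (A-positions 1,2,4,5,6, B-positions 3,4,6,7,8).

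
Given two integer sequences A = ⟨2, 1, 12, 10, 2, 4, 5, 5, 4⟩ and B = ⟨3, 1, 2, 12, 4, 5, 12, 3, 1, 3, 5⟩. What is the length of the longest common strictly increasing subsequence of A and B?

For each value that appears in both, track the longest common increasing run ending there.
The best achievable length is 4; one witness is 1, 2, 4, 5 (A-positions 2,5,6,7, B-positions 2,3,5,6).

4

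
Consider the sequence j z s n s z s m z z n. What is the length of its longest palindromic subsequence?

Using dp[i][j] = 2 + dp[i+1][j−1] if the ends match, else max(dp[i+1][j], dp[i][j−1]):
dp[1][11] = 5. A witness is nzzzn at positions 4,6,9,10,11.

5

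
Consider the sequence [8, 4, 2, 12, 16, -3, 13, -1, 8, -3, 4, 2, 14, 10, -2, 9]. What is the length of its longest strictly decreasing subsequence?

6

Let dp[i] be the longest decreasing subsequence ending at position i. Then dp = [1, 2, 3, 1, 1, 4, 2, 4, 3, 5, 4, 5, 2, 3, 6, 4].
The maximum is 6; one witness is 16, 13, 8, 4, 2, -2 at positions 5,7,9,11,12,15.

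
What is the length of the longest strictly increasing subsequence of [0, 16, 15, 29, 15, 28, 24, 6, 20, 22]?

4

One longest increasing subsequence is 0, 16, 20, 22 (positions 1,2,9,10), of length 4; no longer one exists.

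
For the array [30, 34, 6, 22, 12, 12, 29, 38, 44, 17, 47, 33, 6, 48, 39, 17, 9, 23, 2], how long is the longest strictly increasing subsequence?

Let dp[i] be the longest increasing subsequence ending at position i. Then dp = [1, 2, 1, 2, 2, 2, 3, 4, 5, 3, 6, 4, 1, 7, 5, 3, 2, 4, 1].
The maximum is 7; one witness is 6, 22, 29, 38, 44, 47, 48 at positions 3,4,7,8,9,11,14.

7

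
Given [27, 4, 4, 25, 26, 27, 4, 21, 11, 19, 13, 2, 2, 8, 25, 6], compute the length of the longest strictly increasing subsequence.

4

Let dp[i] be the longest increasing subsequence ending at position i. Then dp = [1, 1, 1, 2, 3, 4, 1, 2, 2, 3, 3, 1, 1, 2, 4, 2].
The maximum is 4; one witness is 4, 25, 26, 27 at positions 2,4,5,6.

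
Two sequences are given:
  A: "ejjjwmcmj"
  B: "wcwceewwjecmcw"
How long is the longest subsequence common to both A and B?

Backtracking the LCS table gives one alignment: e (A1,B6) → j (A2,B9) → m (A6,B12) → c (A7,B13).
So the longest common subsequence has length 4.

4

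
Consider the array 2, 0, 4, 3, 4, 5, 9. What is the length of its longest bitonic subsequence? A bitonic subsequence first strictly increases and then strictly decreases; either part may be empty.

One longest bitonic subsequence is 2, 3, 4, 5, 9 (positions 1,4,5,6,7): it rises to 9 then falls. Length 5 is optimal.

5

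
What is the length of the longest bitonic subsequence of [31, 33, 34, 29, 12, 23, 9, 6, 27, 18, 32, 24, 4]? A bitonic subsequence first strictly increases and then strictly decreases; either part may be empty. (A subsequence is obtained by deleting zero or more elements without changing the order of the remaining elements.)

One longest bitonic subsequence is 31, 33, 34, 29, 23, 9, 6, 4 (positions 1,2,3,4,6,7,8,13): it rises to 34 then falls. Length 8 is optimal.

8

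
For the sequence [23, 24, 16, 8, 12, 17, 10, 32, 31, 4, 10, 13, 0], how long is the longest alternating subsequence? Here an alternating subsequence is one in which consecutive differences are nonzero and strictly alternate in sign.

9

Track the best alternating length ending on an up-step vs a down-step at each position: up/down = 1/1, 2/1, 1/3, 1/3, 4/3, 4/3, 4/5, 6/1, 6/7, 1/7, 8/7, 8/7, 1/9.
The maximum over both is 9; one such subsequence is 23, 24, 8, 12, 10, 32, 4, 10, 0.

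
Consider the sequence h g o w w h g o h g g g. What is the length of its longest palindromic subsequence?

6

Using dp[i][j] = 2 + dp[i+1][j−1] if the ends match, else max(dp[i+1][j], dp[i][j−1]):
dp[1][12] = 6. A witness is gowwog at positions 2,3,4,5,8,12.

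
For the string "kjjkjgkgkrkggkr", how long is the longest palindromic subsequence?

Using dp[i][j] = 2 + dp[i+1][j−1] if the ends match, else max(dp[i+1][j], dp[i][j−1]):
dp[1][15] = 9. A witness is kggkrkggk at positions 4,6,8,9,10,11,12,13,14.

9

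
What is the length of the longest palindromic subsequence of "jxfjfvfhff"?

5

One longest palindromic subsequence is ffhff (positions 3,5,8,9,10); it reads the same forward and backward, and the interval DP gives dp[1][10] = 5.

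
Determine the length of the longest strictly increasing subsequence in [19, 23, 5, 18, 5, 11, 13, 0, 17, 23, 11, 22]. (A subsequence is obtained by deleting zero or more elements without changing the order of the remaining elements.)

5

Scanning left to right, the best length ending at each element is: 19→1, 23→2, 5→1, 18→2, 5→1, 11→2, 13→3, 0→1, 17→4, 23→5, 11→2, 22→5.
So the longest increasing subsequence has length 5, e.g. 5, 11, 13, 17, 23.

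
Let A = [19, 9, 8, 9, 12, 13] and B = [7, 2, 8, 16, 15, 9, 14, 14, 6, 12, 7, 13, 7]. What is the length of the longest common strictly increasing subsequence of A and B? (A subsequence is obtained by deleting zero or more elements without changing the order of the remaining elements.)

A longest common strictly increasing subsequence is 8, 9, 12, 13 (length 4); it appears in order in both A and B, and no longer such subsequence exists.

4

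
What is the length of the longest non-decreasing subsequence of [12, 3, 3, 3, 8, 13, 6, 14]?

Let dp[i] be the longest non-decreasing subsequence ending at position i. Then dp = [1, 1, 2, 3, 4, 5, 4, 6].
The maximum is 6; one witness is 3, 3, 3, 8, 13, 14 at positions 2,3,4,5,6,8.

6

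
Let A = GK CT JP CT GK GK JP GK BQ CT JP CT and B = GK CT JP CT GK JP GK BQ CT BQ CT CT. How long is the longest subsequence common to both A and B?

10

A longest common subsequence is GK, CT, JP, CT, GK, JP, GK, BQ, CT, CT (length 10); the LCS DP confirms no longer common subsequence exists.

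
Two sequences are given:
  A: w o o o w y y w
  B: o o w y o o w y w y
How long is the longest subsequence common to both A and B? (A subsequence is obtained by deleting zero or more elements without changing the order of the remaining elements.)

6

A longest common subsequence is woowyy (length 6); the LCS DP confirms no longer common subsequence exists.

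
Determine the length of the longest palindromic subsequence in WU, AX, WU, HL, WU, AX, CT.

Using dp[i][j] = 2 + dp[i+1][j−1] if the ends match, else max(dp[i+1][j], dp[i][j−1]):
dp[1][7] = 5. A witness is AX WU HL WU AX at positions 2,3,4,5,6.

5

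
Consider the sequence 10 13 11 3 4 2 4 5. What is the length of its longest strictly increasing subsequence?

Scanning left to right, the best length ending at each element is: 10→1, 13→2, 11→2, 3→1, 4→2, 2→1, 4→2, 5→3.
So the longest increasing subsequence has length 3, e.g. 3, 4, 5.

3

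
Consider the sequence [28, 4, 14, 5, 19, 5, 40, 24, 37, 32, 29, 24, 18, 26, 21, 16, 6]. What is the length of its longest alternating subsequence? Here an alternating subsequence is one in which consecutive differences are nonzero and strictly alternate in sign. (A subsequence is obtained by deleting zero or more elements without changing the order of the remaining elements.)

12

Track the best alternating length ending on an up-step vs a down-step at each position: up/down = 1/1, 1/2, 3/2, 3/4, 5/2, 3/6, 7/1, 7/8, 9/8, 9/10, 9/10, 7/10, 7/10, 11/10, 11/12, 7/12, 7/12.
The maximum over both is 12; one such subsequence is 28, 4, 14, 5, 19, 5, 40, 24, 37, 24, 26, 21.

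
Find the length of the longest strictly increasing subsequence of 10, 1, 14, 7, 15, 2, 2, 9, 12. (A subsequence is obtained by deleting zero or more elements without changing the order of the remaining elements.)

4

Let dp[i] be the longest increasing subsequence ending at position i. Then dp = [1, 1, 2, 2, 3, 2, 2, 3, 4].
The maximum is 4; one witness is 1, 7, 9, 12 at positions 2,4,8,9.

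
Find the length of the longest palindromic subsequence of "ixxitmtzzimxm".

7

One longest palindromic subsequence is xitmtix (positions 3,4,5,6,7,10,12); it reads the same forward and backward, and the interval DP gives dp[1][13] = 7.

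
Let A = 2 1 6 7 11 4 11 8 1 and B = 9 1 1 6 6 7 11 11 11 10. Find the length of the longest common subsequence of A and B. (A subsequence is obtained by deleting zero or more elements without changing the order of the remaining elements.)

A longest common subsequence is 1, 6, 7, 11, 11 (length 5); the LCS DP confirms no longer common subsequence exists.

5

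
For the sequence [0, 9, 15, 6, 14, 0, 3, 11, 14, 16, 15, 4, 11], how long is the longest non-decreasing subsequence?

One longest non-decreasing subsequence is 0, 0, 3, 11, 14, 16 (positions 1,6,7,8,9,10), of length 6; no longer one exists.

6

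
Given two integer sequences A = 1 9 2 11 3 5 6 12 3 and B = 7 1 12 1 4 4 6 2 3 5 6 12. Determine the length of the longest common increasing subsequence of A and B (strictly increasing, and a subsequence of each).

6

A longest common strictly increasing subsequence is 1, 2, 3, 5, 6, 12 (length 6); it appears in order in both A and B, and no longer such subsequence exists.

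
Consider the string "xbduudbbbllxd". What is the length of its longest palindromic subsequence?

Using dp[i][j] = 2 + dp[i+1][j−1] if the ends match, else max(dp[i+1][j], dp[i][j−1]):
dp[1][13] = 8. A witness is xbduudbx at positions 1,2,3,4,5,6,9,12.

8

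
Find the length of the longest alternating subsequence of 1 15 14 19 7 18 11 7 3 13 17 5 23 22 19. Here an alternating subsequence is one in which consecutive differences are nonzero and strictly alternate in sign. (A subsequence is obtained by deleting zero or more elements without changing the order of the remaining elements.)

11

Track the best alternating length ending on an up-step vs a down-step at each position: up/down = 1/1, 2/1, 2/3, 4/1, 2/5, 6/5, 6/7, 2/7, 2/7, 8/7, 8/7, 8/9, 10/1, 10/11, 10/11.
The maximum over both is 11; one such subsequence is 1, 15, 14, 19, 7, 18, 11, 13, 5, 23, 22.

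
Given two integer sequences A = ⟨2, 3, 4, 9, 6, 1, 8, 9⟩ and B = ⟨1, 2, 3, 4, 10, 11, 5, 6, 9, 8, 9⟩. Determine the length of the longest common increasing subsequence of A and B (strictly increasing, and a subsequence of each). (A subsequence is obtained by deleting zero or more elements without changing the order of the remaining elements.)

6

A longest common strictly increasing subsequence is 2, 3, 4, 6, 8, 9 (length 6); it appears in order in both A and B, and no longer such subsequence exists.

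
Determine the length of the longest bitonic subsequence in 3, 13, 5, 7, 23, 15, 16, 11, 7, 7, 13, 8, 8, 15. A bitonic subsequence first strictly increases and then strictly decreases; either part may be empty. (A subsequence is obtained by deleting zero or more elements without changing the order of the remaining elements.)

7

Let inc[i] be the LIS ending at i and dec[i] the longest strictly decreasing subsequence starting at i. inc = [1, 2, 2, 3, 4, 4, 5, 4, 3, 3, 5, 4, 4, 6], dec = [1, 3, 1, 1, 4, 3, 3, 2, 1, 1, 2, 1, 1, 1].
max_i inc[i]+dec[i]−1 = 7, with one witness 3, 5, 7, 23, 16, 13, 8.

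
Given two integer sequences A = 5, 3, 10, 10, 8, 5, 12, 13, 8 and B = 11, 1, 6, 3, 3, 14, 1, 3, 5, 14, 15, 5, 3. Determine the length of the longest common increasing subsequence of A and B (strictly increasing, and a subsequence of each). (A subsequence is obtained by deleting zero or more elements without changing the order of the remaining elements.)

For each value that appears in both, track the longest common increasing run ending there.
The best achievable length is 2; one witness is 3, 5 (A-positions 2,6, B-positions 4,9).

2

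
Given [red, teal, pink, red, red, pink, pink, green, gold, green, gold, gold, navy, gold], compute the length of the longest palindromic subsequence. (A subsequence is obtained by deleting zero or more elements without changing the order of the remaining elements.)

4

One longest palindromic subsequence is gold gold gold gold (positions 9,11,12,14); it reads the same forward and backward, and the interval DP gives dp[1][14] = 4.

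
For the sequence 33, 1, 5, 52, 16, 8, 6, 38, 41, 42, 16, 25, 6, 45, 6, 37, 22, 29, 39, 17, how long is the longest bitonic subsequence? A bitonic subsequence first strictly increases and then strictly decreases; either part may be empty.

10

Let inc[i] be the LIS ending at i and dec[i] the longest strictly decreasing subsequence starting at i. inc = [1, 1, 2, 3, 3, 3, 3, 4, 5, 6, 4, 5, 3, 7, 3, 6, 5, 6, 7, 5], dec = [4, 1, 1, 5, 3, 2, 1, 4, 4, 4, 2, 3, 1, 4, 1, 3, 2, 2, 2, 1].
max_i inc[i]+dec[i]−1 = 10, with one witness 1, 5, 16, 38, 41, 42, 45, 37, 29, 17.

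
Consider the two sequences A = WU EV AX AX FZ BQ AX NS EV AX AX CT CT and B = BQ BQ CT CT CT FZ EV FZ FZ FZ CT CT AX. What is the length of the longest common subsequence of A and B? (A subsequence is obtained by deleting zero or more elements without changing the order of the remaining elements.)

4

A longest common subsequence is EV, FZ, CT, CT (length 4); the LCS DP confirms no longer common subsequence exists.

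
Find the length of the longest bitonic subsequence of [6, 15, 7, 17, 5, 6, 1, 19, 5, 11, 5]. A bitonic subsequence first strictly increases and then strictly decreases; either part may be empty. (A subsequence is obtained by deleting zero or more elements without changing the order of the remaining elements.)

6

One longest bitonic subsequence is 6, 15, 17, 19, 11, 5 (positions 1,2,4,8,10,11): it rises to 19 then falls. Length 6 is optimal.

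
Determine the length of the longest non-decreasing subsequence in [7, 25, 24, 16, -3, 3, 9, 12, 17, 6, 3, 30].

6

Let dp[i] be the longest non-decreasing subsequence ending at position i. Then dp = [1, 2, 2, 2, 1, 2, 3, 4, 5, 3, 3, 6].
The maximum is 6; one witness is -3, 3, 9, 12, 17, 30 at positions 5,6,7,8,9,12.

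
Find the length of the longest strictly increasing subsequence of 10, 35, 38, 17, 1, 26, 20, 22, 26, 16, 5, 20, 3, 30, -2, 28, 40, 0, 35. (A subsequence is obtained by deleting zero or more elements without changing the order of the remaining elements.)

7

Let dp[i] be the longest increasing subsequence ending at position i. Then dp = [1, 2, 3, 2, 1, 3, 3, 4, 5, 2, 2, 3, 2, 6, 1, 6, 7, 2, 7].
The maximum is 7; one witness is 10, 17, 20, 22, 26, 30, 40 at positions 1,4,7,8,9,14,17.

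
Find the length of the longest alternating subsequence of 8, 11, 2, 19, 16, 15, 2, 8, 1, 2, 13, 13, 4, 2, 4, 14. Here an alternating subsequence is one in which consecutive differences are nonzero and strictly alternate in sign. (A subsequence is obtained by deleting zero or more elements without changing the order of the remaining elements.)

A longest alternating subsequence is 8, 11, 2, 19, 2, 8, 1, 13, 2, 4 (positions 1,2,3,4,7,8,9,11,14,15); its 9 consecutive differences strictly alternate in sign, and length 10 is optimal.

10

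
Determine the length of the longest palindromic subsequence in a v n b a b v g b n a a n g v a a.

12

Using dp[i][j] = 2 + dp[i+1][j−1] if the ends match, else max(dp[i+1][j], dp[i][j−1]):
dp[1][17] = 12. A witness is aavgnaangvaa at positions 1,5,7,8,10,11,12,13,14,15,16,17.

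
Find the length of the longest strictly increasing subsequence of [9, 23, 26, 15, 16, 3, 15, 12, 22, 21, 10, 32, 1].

5

Scanning left to right, the best length ending at each element is: 9→1, 23→2, 26→3, 15→2, 16→3, 3→1, 15→2, 12→2, 22→4, 21→4, 10→2, 32→5, 1→1.
So the longest increasing subsequence has length 5, e.g. 9, 15, 16, 22, 32.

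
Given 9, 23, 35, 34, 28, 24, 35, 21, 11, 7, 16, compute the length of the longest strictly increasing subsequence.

4

One longest increasing subsequence is 9, 23, 34, 35 (positions 1,2,4,7), of length 4; no longer one exists.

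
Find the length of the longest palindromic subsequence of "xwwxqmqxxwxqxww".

Using dp[i][j] = 2 + dp[i+1][j−1] if the ends match, else max(dp[i+1][j], dp[i][j−1]):
dp[1][15] = 11. A witness is wwxqxwxqxww at positions 2,3,4,5,8,10,11,12,13,14,15.

11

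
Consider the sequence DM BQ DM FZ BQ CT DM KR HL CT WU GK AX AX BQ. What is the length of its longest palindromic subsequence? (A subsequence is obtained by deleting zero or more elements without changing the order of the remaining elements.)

One longest palindromic subsequence is BQ CT HL CT BQ (positions 2,6,9,10,15); it reads the same forward and backward, and the interval DP gives dp[1][15] = 5.

5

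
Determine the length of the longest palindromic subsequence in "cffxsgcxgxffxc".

11

One longest palindromic subsequence is cffxgxgxffc (positions 1,2,3,4,6,8,9,10,11,12,14); it reads the same forward and backward, and the interval DP gives dp[1][14] = 11.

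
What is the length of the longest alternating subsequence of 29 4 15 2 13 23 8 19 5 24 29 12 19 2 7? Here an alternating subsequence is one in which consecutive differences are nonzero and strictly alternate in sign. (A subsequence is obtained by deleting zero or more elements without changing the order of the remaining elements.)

13

A longest alternating subsequence is 29, 4, 15, 2, 13, 8, 19, 5, 24, 12, 19, 2, 7 (positions 1,2,3,4,5,7,8,9,10,12,13,14,15); its 12 consecutive differences strictly alternate in sign, and length 13 is optimal.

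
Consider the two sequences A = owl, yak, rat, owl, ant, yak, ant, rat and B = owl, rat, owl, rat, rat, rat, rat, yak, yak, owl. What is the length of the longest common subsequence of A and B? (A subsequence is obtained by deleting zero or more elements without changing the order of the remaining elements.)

A longest common subsequence is owl, rat, owl, yak (length 4); the LCS DP confirms no longer common subsequence exists.

4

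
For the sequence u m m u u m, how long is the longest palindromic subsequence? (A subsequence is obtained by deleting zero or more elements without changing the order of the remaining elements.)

4

One longest palindromic subsequence is muum (positions 2,4,5,6); it reads the same forward and backward, and the interval DP gives dp[1][6] = 4.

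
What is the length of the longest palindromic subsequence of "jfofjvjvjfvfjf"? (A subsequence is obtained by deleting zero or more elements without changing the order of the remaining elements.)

One longest palindromic subsequence is jffjvjvjffj (positions 1,2,4,5,6,7,8,9,10,12,13); it reads the same forward and backward, and the interval DP gives dp[1][14] = 11.

11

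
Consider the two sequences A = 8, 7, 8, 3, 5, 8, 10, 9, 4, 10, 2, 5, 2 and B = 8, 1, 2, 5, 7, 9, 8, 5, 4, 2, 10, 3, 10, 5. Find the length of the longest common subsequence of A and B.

Backtracking the LCS table gives one alignment: 8 (A1,B1) → 7 (A2,B5) → 8 (A3,B7) → 5 (A5,B8) → 10 (A7,B11) → 10 (A10,B13) → 5 (A12,B14).
So the longest common subsequence has length 7.

7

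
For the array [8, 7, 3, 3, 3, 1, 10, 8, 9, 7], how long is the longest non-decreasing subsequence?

5

One longest non-decreasing subsequence is 3, 3, 3, 8, 9 (positions 3,4,5,8,9), of length 5; no longer one exists.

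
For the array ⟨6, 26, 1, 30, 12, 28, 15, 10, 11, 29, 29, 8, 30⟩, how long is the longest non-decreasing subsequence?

6

Scanning left to right, the best length ending at each element is: 6→1, 26→2, 1→1, 30→3, 12→2, 28→3, 15→3, 10→2, 11→3, 29→4, 29→5, 8→2, 30→6.
So the longest non-decreasing subsequence has length 6, e.g. 6, 26, 28, 29, 29, 30.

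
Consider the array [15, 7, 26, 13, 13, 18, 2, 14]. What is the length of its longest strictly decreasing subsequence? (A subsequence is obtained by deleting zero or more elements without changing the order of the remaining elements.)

3

One longest decreasing subsequence is 15, 7, 2 (positions 1,2,7), of length 3; no longer one exists.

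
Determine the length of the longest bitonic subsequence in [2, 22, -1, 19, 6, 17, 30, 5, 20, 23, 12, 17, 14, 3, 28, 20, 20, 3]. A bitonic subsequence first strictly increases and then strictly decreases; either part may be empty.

One longest bitonic subsequence is 2, 6, 17, 30, 23, 17, 14, 3 (positions 1,5,6,7,10,12,13,18): it rises to 30 then falls. Length 8 is optimal.

8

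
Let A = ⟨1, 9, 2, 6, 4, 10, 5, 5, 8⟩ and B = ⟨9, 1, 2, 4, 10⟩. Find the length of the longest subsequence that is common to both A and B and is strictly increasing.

A longest common strictly increasing subsequence is 1, 2, 4, 10 (length 4); it appears in order in both A and B, and no longer such subsequence exists.

4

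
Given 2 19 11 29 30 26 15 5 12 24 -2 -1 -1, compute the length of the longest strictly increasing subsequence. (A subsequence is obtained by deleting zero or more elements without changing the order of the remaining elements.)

One longest increasing subsequence is 2, 19, 29, 30 (positions 1,2,4,5), of length 4; no longer one exists.

4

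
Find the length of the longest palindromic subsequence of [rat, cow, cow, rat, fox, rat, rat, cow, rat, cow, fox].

Using dp[i][j] = 2 + dp[i+1][j−1] if the ends match, else max(dp[i+1][j], dp[i][j−1]):
dp[1][11] = 7. A witness is cow cow rat rat rat cow cow at positions 2,3,4,6,7,8,10.

7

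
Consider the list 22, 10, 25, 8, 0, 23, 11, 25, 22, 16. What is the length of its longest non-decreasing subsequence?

3

Scanning left to right, the best length ending at each element is: 22→1, 10→1, 25→2, 8→1, 0→1, 23→2, 11→2, 25→3, 22→3, 16→3.
So the longest non-decreasing subsequence has length 3, e.g. 22, 25, 25.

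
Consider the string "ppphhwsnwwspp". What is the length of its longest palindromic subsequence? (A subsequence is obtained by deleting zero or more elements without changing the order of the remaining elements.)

One longest palindromic subsequence is ppswwspp (positions 1,2,7,9,10,11,12,13); it reads the same forward and backward, and the interval DP gives dp[1][13] = 8.

8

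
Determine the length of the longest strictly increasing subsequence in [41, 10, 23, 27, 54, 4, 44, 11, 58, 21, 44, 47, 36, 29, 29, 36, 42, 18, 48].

One longest increasing subsequence is 10, 23, 27, 29, 36, 42, 48 (positions 2,3,4,14,16,17,19), of length 7; no longer one exists.

7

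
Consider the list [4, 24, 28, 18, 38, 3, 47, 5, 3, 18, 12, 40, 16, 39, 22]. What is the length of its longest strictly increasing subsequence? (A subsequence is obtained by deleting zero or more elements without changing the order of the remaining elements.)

5

One longest increasing subsequence is 4, 24, 28, 38, 47 (positions 1,2,3,5,7), of length 5; no longer one exists.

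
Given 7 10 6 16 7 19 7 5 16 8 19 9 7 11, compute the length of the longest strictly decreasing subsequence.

Scanning left to right, the best length ending at each element is: 7→1, 10→1, 6→2, 16→1, 7→2, 19→1, 7→2, 5→3, 16→2, 8→3, 19→1, 9→3, 7→4, 11→3.
So the longest decreasing subsequence has length 4, e.g. 19, 16, 8, 7.

4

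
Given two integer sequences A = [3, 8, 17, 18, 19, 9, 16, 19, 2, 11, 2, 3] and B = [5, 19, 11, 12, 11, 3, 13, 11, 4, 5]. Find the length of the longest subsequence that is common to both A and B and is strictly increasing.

A longest common strictly increasing subsequence is 3, 11 (length 2); it appears in order in both A and B, and no longer such subsequence exists.

2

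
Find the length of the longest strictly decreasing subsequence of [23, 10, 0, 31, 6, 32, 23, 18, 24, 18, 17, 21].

Scanning left to right, the best length ending at each element is: 23→1, 10→2, 0→3, 31→1, 6→3, 32→1, 23→2, 18→3, 24→2, 18→3, 17→4, 21→3.
So the longest decreasing subsequence has length 4, e.g. 31, 23, 18, 17.

4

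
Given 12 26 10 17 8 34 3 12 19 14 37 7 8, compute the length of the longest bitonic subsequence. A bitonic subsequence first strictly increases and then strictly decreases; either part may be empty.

One longest bitonic subsequence is 12, 26, 34, 19, 14, 8 (positions 1,2,6,9,10,13): it rises to 34 then falls. Length 6 is optimal.

6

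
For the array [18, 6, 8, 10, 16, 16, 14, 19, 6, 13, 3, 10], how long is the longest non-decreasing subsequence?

6

Let dp[i] be the longest non-decreasing subsequence ending at position i. Then dp = [1, 1, 2, 3, 4, 5, 4, 6, 2, 4, 1, 4].
The maximum is 6; one witness is 6, 8, 10, 16, 16, 19 at positions 2,3,4,5,6,8.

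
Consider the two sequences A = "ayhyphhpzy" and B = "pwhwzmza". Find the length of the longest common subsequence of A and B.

3

Backtracking the LCS table gives one alignment: p (A5,B1) → h (A6,B3) → z (A9,B7).
So the longest common subsequence has length 3.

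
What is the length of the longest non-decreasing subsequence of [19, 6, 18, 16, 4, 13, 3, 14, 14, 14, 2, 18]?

6

One longest non-decreasing subsequence is 6, 13, 14, 14, 14, 18 (positions 2,6,8,9,10,12), of length 6; no longer one exists.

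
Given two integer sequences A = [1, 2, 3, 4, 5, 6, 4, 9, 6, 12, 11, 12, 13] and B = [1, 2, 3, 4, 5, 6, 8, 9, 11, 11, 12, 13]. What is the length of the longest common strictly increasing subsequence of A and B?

10

A longest common strictly increasing subsequence is 1, 2, 3, 4, 5, 6, 9, 11, 12, 13 (length 10); it appears in order in both A and B, and no longer such subsequence exists.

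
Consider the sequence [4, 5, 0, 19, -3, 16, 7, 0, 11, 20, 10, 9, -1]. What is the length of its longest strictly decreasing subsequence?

6

One longest decreasing subsequence is 19, 16, 11, 10, 9, -1 (positions 4,6,9,11,12,13), of length 6; no longer one exists.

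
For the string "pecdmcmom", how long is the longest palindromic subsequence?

Using dp[i][j] = 2 + dp[i+1][j−1] if the ends match, else max(dp[i+1][j], dp[i][j−1]):
dp[1][9] = 3. A witness is mom at positions 5,8,9.

3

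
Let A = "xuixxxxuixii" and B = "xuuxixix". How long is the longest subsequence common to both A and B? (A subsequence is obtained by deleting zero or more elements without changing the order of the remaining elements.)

Backtracking the LCS table gives one alignment: x (A1,B1) → u (A2,B3) → i (A3,B5) → x (A7,B6) → i (A9,B7) → x (A10,B8).
So the longest common subsequence has length 6.

6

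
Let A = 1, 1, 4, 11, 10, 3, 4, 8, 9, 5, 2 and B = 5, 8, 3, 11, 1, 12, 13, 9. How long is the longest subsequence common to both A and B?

2

Backtracking the LCS table gives one alignment: 1 (A1,B5) → 9 (A9,B8).
So the longest common subsequence has length 2.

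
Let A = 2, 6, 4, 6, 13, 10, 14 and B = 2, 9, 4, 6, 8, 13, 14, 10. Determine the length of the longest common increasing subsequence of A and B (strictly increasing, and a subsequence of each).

A longest common strictly increasing subsequence is 2, 4, 6, 13, 14 (length 5); it appears in order in both A and B, and no longer such subsequence exists.

5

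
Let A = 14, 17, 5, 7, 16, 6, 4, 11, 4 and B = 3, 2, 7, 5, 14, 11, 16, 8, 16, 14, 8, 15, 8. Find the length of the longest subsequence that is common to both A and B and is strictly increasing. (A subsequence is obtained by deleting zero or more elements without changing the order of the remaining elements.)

A longest common strictly increasing subsequence is 7, 11 (length 2); it appears in order in both A and B, and no longer such subsequence exists.

2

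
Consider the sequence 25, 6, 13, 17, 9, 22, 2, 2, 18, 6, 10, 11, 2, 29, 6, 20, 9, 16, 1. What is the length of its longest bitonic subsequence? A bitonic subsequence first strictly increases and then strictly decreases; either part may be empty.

8

Let inc[i] be the LIS ending at i and dec[i] the longest strictly decreasing subsequence starting at i. inc = [1, 1, 2, 3, 2, 4, 1, 1, 4, 2, 3, 4, 1, 5, 2, 5, 3, 5, 1], dec = [6, 3, 5, 5, 4, 5, 2, 2, 4, 3, 3, 3, 2, 4, 2, 3, 2, 2, 1].
max_i inc[i]+dec[i]−1 = 8, with one witness 6, 13, 17, 22, 18, 11, 9, 1.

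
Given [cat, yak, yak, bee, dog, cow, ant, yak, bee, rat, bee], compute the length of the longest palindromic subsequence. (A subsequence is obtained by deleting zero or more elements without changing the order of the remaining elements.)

One longest palindromic subsequence is bee rat bee (positions 4,10,11); it reads the same forward and backward, and the interval DP gives dp[1][11] = 3.

3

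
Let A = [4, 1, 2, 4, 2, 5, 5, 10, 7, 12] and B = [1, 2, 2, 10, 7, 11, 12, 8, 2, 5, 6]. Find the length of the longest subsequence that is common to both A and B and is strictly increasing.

4

For each value that appears in both, track the longest common increasing run ending there.
The best achievable length is 4; one witness is 1, 2, 10, 12 (A-positions 2,3,8,10, B-positions 1,2,4,7).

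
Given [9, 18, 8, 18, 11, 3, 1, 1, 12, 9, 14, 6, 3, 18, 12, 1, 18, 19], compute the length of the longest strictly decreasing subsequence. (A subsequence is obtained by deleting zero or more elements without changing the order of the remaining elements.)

One longest decreasing subsequence is 18, 11, 9, 6, 3, 1 (positions 2,5,10,12,13,16), of length 6; no longer one exists.

6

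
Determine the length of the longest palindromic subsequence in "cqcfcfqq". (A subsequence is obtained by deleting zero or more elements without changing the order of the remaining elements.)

5

Using dp[i][j] = 2 + dp[i+1][j−1] if the ends match, else max(dp[i+1][j], dp[i][j−1]):
dp[1][8] = 5. A witness is qfcfq at positions 2,4,5,6,8.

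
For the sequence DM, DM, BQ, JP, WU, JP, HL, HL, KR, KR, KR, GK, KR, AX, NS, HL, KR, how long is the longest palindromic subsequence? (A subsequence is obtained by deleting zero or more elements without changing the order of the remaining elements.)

Using dp[i][j] = 2 + dp[i+1][j−1] if the ends match, else max(dp[i+1][j], dp[i][j−1]):
dp[1][17] = 6. A witness is HL KR KR KR KR HL at positions 8,9,10,11,13,16.

6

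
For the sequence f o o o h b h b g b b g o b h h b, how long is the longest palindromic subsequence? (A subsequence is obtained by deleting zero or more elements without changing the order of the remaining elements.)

One longest palindromic subsequence is bhbgbbgbhb (positions 6,7,8,9,10,11,12,14,16,17); it reads the same forward and backward, and the interval DP gives dp[1][17] = 10.

10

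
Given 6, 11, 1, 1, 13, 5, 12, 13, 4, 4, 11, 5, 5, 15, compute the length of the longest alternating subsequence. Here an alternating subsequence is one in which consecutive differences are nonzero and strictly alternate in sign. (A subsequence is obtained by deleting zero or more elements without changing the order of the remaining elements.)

10

Track the best alternating length ending on an up-step vs a down-step at each position: up/down = 1/1, 2/1, 1/3, 1/3, 4/1, 4/5, 6/5, 6/1, 4/7, 4/7, 8/7, 8/9, 8/9, 10/1.
The maximum over both is 10; one such subsequence is 6, 11, 1, 13, 5, 12, 4, 11, 5, 15.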